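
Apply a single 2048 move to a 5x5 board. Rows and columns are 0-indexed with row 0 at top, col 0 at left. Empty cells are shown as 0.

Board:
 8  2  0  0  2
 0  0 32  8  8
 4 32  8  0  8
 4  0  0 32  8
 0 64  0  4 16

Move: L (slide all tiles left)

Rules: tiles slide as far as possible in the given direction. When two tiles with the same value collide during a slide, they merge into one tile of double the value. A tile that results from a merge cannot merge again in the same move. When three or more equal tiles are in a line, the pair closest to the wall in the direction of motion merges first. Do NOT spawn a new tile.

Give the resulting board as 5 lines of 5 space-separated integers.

Answer:  8  4  0  0  0
32 16  0  0  0
 4 32 16  0  0
 4 32  8  0  0
64  4 16  0  0

Derivation:
Slide left:
row 0: [8, 2, 0, 0, 2] -> [8, 4, 0, 0, 0]
row 1: [0, 0, 32, 8, 8] -> [32, 16, 0, 0, 0]
row 2: [4, 32, 8, 0, 8] -> [4, 32, 16, 0, 0]
row 3: [4, 0, 0, 32, 8] -> [4, 32, 8, 0, 0]
row 4: [0, 64, 0, 4, 16] -> [64, 4, 16, 0, 0]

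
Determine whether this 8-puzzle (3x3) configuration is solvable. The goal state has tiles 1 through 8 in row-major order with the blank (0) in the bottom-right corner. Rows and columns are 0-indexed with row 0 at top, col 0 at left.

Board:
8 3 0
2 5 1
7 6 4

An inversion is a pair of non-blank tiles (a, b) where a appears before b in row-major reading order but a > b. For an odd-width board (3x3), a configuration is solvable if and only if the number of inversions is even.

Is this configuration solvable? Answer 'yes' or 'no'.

Answer: no

Derivation:
Inversions (pairs i<j in row-major order where tile[i] > tile[j] > 0): 15
15 is odd, so the puzzle is not solvable.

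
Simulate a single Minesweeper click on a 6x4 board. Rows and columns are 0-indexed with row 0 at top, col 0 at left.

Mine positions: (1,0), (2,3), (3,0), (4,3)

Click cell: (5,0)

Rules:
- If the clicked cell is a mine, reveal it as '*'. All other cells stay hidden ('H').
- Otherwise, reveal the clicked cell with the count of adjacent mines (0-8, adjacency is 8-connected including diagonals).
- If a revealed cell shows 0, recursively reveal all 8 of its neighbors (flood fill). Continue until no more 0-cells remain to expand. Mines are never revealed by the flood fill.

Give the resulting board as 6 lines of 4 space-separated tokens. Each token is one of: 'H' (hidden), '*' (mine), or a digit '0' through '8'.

H H H H
H H H H
H H H H
H H H H
1 1 1 H
0 0 1 H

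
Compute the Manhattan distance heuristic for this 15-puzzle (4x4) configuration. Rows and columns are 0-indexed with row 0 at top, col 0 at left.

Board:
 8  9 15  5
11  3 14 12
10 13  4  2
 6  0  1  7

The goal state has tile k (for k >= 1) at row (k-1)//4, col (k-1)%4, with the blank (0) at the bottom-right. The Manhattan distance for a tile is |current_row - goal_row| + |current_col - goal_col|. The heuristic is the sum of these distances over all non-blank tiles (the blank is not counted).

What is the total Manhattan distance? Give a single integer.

Answer: 44

Derivation:
Tile 8: at (0,0), goal (1,3), distance |0-1|+|0-3| = 4
Tile 9: at (0,1), goal (2,0), distance |0-2|+|1-0| = 3
Tile 15: at (0,2), goal (3,2), distance |0-3|+|2-2| = 3
Tile 5: at (0,3), goal (1,0), distance |0-1|+|3-0| = 4
Tile 11: at (1,0), goal (2,2), distance |1-2|+|0-2| = 3
Tile 3: at (1,1), goal (0,2), distance |1-0|+|1-2| = 2
Tile 14: at (1,2), goal (3,1), distance |1-3|+|2-1| = 3
Tile 12: at (1,3), goal (2,3), distance |1-2|+|3-3| = 1
Tile 10: at (2,0), goal (2,1), distance |2-2|+|0-1| = 1
Tile 13: at (2,1), goal (3,0), distance |2-3|+|1-0| = 2
Tile 4: at (2,2), goal (0,3), distance |2-0|+|2-3| = 3
Tile 2: at (2,3), goal (0,1), distance |2-0|+|3-1| = 4
Tile 6: at (3,0), goal (1,1), distance |3-1|+|0-1| = 3
Tile 1: at (3,2), goal (0,0), distance |3-0|+|2-0| = 5
Tile 7: at (3,3), goal (1,2), distance |3-1|+|3-2| = 3
Sum: 4 + 3 + 3 + 4 + 3 + 2 + 3 + 1 + 1 + 2 + 3 + 4 + 3 + 5 + 3 = 44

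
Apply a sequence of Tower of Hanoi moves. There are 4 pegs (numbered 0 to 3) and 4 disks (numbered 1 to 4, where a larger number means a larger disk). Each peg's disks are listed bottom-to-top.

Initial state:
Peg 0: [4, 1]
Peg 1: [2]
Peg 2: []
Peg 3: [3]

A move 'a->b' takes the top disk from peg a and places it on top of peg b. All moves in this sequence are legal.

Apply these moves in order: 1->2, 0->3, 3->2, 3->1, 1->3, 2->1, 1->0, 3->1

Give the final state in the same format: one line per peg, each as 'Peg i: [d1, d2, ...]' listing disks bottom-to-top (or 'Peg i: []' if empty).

After move 1 (1->2):
Peg 0: [4, 1]
Peg 1: []
Peg 2: [2]
Peg 3: [3]

After move 2 (0->3):
Peg 0: [4]
Peg 1: []
Peg 2: [2]
Peg 3: [3, 1]

After move 3 (3->2):
Peg 0: [4]
Peg 1: []
Peg 2: [2, 1]
Peg 3: [3]

After move 4 (3->1):
Peg 0: [4]
Peg 1: [3]
Peg 2: [2, 1]
Peg 3: []

After move 5 (1->3):
Peg 0: [4]
Peg 1: []
Peg 2: [2, 1]
Peg 3: [3]

After move 6 (2->1):
Peg 0: [4]
Peg 1: [1]
Peg 2: [2]
Peg 3: [3]

After move 7 (1->0):
Peg 0: [4, 1]
Peg 1: []
Peg 2: [2]
Peg 3: [3]

After move 8 (3->1):
Peg 0: [4, 1]
Peg 1: [3]
Peg 2: [2]
Peg 3: []

Answer: Peg 0: [4, 1]
Peg 1: [3]
Peg 2: [2]
Peg 3: []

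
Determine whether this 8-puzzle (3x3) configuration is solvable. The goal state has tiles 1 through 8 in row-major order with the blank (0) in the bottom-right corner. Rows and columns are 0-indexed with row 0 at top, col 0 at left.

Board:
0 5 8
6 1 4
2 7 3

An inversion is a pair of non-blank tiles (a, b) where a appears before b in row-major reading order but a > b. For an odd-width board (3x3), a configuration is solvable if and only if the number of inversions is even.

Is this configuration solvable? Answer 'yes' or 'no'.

Answer: no

Derivation:
Inversions (pairs i<j in row-major order where tile[i] > tile[j] > 0): 17
17 is odd, so the puzzle is not solvable.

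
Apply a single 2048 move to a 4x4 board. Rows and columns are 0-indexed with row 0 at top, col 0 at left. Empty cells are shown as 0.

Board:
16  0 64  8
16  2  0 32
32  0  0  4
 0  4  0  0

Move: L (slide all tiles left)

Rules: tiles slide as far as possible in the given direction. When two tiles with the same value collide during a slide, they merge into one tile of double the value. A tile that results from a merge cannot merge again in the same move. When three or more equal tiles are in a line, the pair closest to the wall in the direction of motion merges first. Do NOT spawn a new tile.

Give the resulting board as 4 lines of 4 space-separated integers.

Answer: 16 64  8  0
16  2 32  0
32  4  0  0
 4  0  0  0

Derivation:
Slide left:
row 0: [16, 0, 64, 8] -> [16, 64, 8, 0]
row 1: [16, 2, 0, 32] -> [16, 2, 32, 0]
row 2: [32, 0, 0, 4] -> [32, 4, 0, 0]
row 3: [0, 4, 0, 0] -> [4, 0, 0, 0]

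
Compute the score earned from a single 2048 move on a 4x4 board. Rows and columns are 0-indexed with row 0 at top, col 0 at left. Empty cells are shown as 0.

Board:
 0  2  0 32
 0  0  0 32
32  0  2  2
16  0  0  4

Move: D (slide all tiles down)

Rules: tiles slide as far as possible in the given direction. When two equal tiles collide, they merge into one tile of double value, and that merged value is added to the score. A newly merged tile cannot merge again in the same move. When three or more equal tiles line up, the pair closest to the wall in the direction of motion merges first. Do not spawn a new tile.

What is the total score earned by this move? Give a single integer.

Slide down:
col 0: [0, 0, 32, 16] -> [0, 0, 32, 16]  score +0 (running 0)
col 1: [2, 0, 0, 0] -> [0, 0, 0, 2]  score +0 (running 0)
col 2: [0, 0, 2, 0] -> [0, 0, 0, 2]  score +0 (running 0)
col 3: [32, 32, 2, 4] -> [0, 64, 2, 4]  score +64 (running 64)
Board after move:
 0  0  0  0
 0  0  0 64
32  0  0  2
16  2  2  4

Answer: 64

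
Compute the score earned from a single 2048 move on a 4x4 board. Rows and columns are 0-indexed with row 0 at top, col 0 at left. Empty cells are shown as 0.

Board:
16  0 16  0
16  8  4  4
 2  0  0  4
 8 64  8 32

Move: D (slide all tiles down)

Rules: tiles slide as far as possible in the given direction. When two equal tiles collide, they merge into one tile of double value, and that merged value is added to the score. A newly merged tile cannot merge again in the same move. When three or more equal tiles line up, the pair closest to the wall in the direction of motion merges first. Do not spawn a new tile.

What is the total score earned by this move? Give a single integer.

Slide down:
col 0: [16, 16, 2, 8] -> [0, 32, 2, 8]  score +32 (running 32)
col 1: [0, 8, 0, 64] -> [0, 0, 8, 64]  score +0 (running 32)
col 2: [16, 4, 0, 8] -> [0, 16, 4, 8]  score +0 (running 32)
col 3: [0, 4, 4, 32] -> [0, 0, 8, 32]  score +8 (running 40)
Board after move:
 0  0  0  0
32  0 16  0
 2  8  4  8
 8 64  8 32

Answer: 40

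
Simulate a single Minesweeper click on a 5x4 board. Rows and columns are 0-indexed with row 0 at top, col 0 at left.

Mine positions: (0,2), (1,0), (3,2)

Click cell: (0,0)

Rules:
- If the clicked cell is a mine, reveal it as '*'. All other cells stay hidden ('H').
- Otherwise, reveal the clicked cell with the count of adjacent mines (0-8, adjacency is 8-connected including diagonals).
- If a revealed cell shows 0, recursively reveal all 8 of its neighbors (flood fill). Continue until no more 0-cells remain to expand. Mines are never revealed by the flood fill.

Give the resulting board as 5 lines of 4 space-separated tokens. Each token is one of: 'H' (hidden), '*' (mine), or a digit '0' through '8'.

1 H H H
H H H H
H H H H
H H H H
H H H H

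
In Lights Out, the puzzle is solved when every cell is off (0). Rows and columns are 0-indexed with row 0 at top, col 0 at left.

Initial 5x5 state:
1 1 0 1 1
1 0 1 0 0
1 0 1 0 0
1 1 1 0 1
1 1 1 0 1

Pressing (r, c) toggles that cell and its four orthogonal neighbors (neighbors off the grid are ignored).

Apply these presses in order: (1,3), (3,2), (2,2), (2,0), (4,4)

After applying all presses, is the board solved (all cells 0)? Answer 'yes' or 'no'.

After press 1 at (1,3):
1 1 0 0 1
1 0 0 1 1
1 0 1 1 0
1 1 1 0 1
1 1 1 0 1

After press 2 at (3,2):
1 1 0 0 1
1 0 0 1 1
1 0 0 1 0
1 0 0 1 1
1 1 0 0 1

After press 3 at (2,2):
1 1 0 0 1
1 0 1 1 1
1 1 1 0 0
1 0 1 1 1
1 1 0 0 1

After press 4 at (2,0):
1 1 0 0 1
0 0 1 1 1
0 0 1 0 0
0 0 1 1 1
1 1 0 0 1

After press 5 at (4,4):
1 1 0 0 1
0 0 1 1 1
0 0 1 0 0
0 0 1 1 0
1 1 0 1 0

Lights still on: 12

Answer: no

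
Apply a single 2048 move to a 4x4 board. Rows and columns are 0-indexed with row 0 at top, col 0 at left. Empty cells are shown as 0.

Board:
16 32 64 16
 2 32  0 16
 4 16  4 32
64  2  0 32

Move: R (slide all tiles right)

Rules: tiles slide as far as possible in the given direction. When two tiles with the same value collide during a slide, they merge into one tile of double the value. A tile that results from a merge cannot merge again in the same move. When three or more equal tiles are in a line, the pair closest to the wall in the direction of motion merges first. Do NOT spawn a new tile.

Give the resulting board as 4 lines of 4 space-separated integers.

Slide right:
row 0: [16, 32, 64, 16] -> [16, 32, 64, 16]
row 1: [2, 32, 0, 16] -> [0, 2, 32, 16]
row 2: [4, 16, 4, 32] -> [4, 16, 4, 32]
row 3: [64, 2, 0, 32] -> [0, 64, 2, 32]

Answer: 16 32 64 16
 0  2 32 16
 4 16  4 32
 0 64  2 32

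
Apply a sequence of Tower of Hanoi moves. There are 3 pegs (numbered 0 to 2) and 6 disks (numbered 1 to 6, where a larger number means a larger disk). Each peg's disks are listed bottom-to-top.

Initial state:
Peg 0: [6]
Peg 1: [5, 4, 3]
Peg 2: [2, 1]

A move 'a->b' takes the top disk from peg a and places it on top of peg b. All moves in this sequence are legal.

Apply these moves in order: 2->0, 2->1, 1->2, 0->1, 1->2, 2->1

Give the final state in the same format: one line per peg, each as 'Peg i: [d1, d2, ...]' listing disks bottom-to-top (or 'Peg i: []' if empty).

After move 1 (2->0):
Peg 0: [6, 1]
Peg 1: [5, 4, 3]
Peg 2: [2]

After move 2 (2->1):
Peg 0: [6, 1]
Peg 1: [5, 4, 3, 2]
Peg 2: []

After move 3 (1->2):
Peg 0: [6, 1]
Peg 1: [5, 4, 3]
Peg 2: [2]

After move 4 (0->1):
Peg 0: [6]
Peg 1: [5, 4, 3, 1]
Peg 2: [2]

After move 5 (1->2):
Peg 0: [6]
Peg 1: [5, 4, 3]
Peg 2: [2, 1]

After move 6 (2->1):
Peg 0: [6]
Peg 1: [5, 4, 3, 1]
Peg 2: [2]

Answer: Peg 0: [6]
Peg 1: [5, 4, 3, 1]
Peg 2: [2]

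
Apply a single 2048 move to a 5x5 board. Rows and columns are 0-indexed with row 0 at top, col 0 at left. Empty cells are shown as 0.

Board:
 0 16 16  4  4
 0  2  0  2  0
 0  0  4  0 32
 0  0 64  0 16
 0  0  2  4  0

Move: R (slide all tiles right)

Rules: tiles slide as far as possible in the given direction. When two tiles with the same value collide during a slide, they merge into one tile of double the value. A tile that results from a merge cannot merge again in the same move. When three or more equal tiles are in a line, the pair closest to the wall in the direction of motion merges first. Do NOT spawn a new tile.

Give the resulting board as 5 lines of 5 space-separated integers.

Slide right:
row 0: [0, 16, 16, 4, 4] -> [0, 0, 0, 32, 8]
row 1: [0, 2, 0, 2, 0] -> [0, 0, 0, 0, 4]
row 2: [0, 0, 4, 0, 32] -> [0, 0, 0, 4, 32]
row 3: [0, 0, 64, 0, 16] -> [0, 0, 0, 64, 16]
row 4: [0, 0, 2, 4, 0] -> [0, 0, 0, 2, 4]

Answer:  0  0  0 32  8
 0  0  0  0  4
 0  0  0  4 32
 0  0  0 64 16
 0  0  0  2  4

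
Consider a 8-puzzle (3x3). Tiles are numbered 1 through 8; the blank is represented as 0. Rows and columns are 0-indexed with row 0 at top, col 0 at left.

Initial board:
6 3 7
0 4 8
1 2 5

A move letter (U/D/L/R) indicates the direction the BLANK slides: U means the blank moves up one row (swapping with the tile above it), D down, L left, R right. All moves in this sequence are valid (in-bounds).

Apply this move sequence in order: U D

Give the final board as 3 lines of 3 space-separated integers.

Answer: 6 3 7
0 4 8
1 2 5

Derivation:
After move 1 (U):
0 3 7
6 4 8
1 2 5

After move 2 (D):
6 3 7
0 4 8
1 2 5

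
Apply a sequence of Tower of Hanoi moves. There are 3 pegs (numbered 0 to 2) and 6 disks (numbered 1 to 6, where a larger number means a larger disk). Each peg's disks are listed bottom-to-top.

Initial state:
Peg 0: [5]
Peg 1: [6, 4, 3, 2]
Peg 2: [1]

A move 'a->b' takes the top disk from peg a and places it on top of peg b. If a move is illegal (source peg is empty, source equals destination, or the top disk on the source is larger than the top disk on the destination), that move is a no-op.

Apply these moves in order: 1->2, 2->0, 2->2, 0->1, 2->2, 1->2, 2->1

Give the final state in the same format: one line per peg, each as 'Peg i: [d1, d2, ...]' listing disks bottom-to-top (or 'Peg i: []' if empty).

Answer: Peg 0: [5]
Peg 1: [6, 4, 3, 2, 1]
Peg 2: []

Derivation:
After move 1 (1->2):
Peg 0: [5]
Peg 1: [6, 4, 3, 2]
Peg 2: [1]

After move 2 (2->0):
Peg 0: [5, 1]
Peg 1: [6, 4, 3, 2]
Peg 2: []

After move 3 (2->2):
Peg 0: [5, 1]
Peg 1: [6, 4, 3, 2]
Peg 2: []

After move 4 (0->1):
Peg 0: [5]
Peg 1: [6, 4, 3, 2, 1]
Peg 2: []

After move 5 (2->2):
Peg 0: [5]
Peg 1: [6, 4, 3, 2, 1]
Peg 2: []

After move 6 (1->2):
Peg 0: [5]
Peg 1: [6, 4, 3, 2]
Peg 2: [1]

After move 7 (2->1):
Peg 0: [5]
Peg 1: [6, 4, 3, 2, 1]
Peg 2: []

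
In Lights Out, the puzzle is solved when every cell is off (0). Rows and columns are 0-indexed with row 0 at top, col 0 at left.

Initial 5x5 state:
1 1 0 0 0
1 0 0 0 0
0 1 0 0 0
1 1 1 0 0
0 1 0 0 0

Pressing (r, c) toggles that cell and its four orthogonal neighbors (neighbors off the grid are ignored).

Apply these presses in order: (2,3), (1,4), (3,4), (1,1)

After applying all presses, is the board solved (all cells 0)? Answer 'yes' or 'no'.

Answer: no

Derivation:
After press 1 at (2,3):
1 1 0 0 0
1 0 0 1 0
0 1 1 1 1
1 1 1 1 0
0 1 0 0 0

After press 2 at (1,4):
1 1 0 0 1
1 0 0 0 1
0 1 1 1 0
1 1 1 1 0
0 1 0 0 0

After press 3 at (3,4):
1 1 0 0 1
1 0 0 0 1
0 1 1 1 1
1 1 1 0 1
0 1 0 0 1

After press 4 at (1,1):
1 0 0 0 1
0 1 1 0 1
0 0 1 1 1
1 1 1 0 1
0 1 0 0 1

Lights still on: 14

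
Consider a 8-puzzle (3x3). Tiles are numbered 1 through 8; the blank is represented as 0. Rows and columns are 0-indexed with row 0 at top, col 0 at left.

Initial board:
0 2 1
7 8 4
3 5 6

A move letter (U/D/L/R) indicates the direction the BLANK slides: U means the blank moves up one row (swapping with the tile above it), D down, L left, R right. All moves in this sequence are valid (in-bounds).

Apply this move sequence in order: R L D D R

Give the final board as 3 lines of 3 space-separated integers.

After move 1 (R):
2 0 1
7 8 4
3 5 6

After move 2 (L):
0 2 1
7 8 4
3 5 6

After move 3 (D):
7 2 1
0 8 4
3 5 6

After move 4 (D):
7 2 1
3 8 4
0 5 6

After move 5 (R):
7 2 1
3 8 4
5 0 6

Answer: 7 2 1
3 8 4
5 0 6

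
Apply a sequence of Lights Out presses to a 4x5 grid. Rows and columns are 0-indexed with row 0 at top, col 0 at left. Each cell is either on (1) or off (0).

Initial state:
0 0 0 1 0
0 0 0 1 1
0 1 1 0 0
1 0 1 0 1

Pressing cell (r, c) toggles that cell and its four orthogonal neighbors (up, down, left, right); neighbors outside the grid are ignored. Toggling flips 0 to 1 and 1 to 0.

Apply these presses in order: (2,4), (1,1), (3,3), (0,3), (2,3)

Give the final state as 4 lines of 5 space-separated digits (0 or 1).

After press 1 at (2,4):
0 0 0 1 0
0 0 0 1 0
0 1 1 1 1
1 0 1 0 0

After press 2 at (1,1):
0 1 0 1 0
1 1 1 1 0
0 0 1 1 1
1 0 1 0 0

After press 3 at (3,3):
0 1 0 1 0
1 1 1 1 0
0 0 1 0 1
1 0 0 1 1

After press 4 at (0,3):
0 1 1 0 1
1 1 1 0 0
0 0 1 0 1
1 0 0 1 1

After press 5 at (2,3):
0 1 1 0 1
1 1 1 1 0
0 0 0 1 0
1 0 0 0 1

Answer: 0 1 1 0 1
1 1 1 1 0
0 0 0 1 0
1 0 0 0 1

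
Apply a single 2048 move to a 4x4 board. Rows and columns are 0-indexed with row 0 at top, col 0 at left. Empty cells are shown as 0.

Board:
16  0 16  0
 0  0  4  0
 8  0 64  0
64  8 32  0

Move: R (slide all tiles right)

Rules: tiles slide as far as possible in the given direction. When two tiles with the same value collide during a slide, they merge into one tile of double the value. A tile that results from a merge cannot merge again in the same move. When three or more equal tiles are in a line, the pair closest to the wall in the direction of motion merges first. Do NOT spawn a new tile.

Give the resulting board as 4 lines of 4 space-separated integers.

Answer:  0  0  0 32
 0  0  0  4
 0  0  8 64
 0 64  8 32

Derivation:
Slide right:
row 0: [16, 0, 16, 0] -> [0, 0, 0, 32]
row 1: [0, 0, 4, 0] -> [0, 0, 0, 4]
row 2: [8, 0, 64, 0] -> [0, 0, 8, 64]
row 3: [64, 8, 32, 0] -> [0, 64, 8, 32]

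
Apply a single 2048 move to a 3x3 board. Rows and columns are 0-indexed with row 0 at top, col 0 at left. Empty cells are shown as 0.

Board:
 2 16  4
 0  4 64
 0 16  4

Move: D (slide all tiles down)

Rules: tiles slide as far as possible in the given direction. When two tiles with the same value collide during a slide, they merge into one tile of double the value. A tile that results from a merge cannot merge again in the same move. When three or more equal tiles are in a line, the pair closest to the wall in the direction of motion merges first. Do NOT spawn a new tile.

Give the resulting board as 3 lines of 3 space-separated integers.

Answer:  0 16  4
 0  4 64
 2 16  4

Derivation:
Slide down:
col 0: [2, 0, 0] -> [0, 0, 2]
col 1: [16, 4, 16] -> [16, 4, 16]
col 2: [4, 64, 4] -> [4, 64, 4]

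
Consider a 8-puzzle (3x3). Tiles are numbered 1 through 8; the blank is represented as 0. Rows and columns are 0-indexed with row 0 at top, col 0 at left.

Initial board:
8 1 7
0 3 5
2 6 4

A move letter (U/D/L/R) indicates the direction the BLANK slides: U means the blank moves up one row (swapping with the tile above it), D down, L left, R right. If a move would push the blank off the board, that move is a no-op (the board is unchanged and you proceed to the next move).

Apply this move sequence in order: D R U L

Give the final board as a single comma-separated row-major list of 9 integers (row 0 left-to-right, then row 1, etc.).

Answer: 8, 1, 7, 0, 2, 5, 6, 3, 4

Derivation:
After move 1 (D):
8 1 7
2 3 5
0 6 4

After move 2 (R):
8 1 7
2 3 5
6 0 4

After move 3 (U):
8 1 7
2 0 5
6 3 4

After move 4 (L):
8 1 7
0 2 5
6 3 4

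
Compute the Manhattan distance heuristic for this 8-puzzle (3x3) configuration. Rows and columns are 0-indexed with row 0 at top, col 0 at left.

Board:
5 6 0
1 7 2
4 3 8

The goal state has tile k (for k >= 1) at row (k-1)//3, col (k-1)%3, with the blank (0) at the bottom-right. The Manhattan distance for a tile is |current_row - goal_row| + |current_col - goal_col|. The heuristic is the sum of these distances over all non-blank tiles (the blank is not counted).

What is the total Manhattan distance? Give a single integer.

Answer: 14

Derivation:
Tile 5: at (0,0), goal (1,1), distance |0-1|+|0-1| = 2
Tile 6: at (0,1), goal (1,2), distance |0-1|+|1-2| = 2
Tile 1: at (1,0), goal (0,0), distance |1-0|+|0-0| = 1
Tile 7: at (1,1), goal (2,0), distance |1-2|+|1-0| = 2
Tile 2: at (1,2), goal (0,1), distance |1-0|+|2-1| = 2
Tile 4: at (2,0), goal (1,0), distance |2-1|+|0-0| = 1
Tile 3: at (2,1), goal (0,2), distance |2-0|+|1-2| = 3
Tile 8: at (2,2), goal (2,1), distance |2-2|+|2-1| = 1
Sum: 2 + 2 + 1 + 2 + 2 + 1 + 3 + 1 = 14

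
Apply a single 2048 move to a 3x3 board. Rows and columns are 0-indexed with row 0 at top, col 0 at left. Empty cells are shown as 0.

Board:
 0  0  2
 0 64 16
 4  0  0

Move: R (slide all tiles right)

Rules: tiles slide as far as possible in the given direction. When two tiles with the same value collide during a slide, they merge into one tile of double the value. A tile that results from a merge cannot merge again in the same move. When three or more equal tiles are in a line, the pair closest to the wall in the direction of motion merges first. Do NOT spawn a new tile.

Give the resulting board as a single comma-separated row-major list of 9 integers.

Answer: 0, 0, 2, 0, 64, 16, 0, 0, 4

Derivation:
Slide right:
row 0: [0, 0, 2] -> [0, 0, 2]
row 1: [0, 64, 16] -> [0, 64, 16]
row 2: [4, 0, 0] -> [0, 0, 4]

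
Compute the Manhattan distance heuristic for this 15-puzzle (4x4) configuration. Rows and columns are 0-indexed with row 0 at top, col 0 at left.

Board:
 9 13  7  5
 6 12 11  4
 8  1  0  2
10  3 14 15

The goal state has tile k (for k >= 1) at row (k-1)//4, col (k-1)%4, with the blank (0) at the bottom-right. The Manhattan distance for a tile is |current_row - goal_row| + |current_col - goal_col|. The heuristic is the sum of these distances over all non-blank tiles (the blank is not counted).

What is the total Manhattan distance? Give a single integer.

Tile 9: at (0,0), goal (2,0), distance |0-2|+|0-0| = 2
Tile 13: at (0,1), goal (3,0), distance |0-3|+|1-0| = 4
Tile 7: at (0,2), goal (1,2), distance |0-1|+|2-2| = 1
Tile 5: at (0,3), goal (1,0), distance |0-1|+|3-0| = 4
Tile 6: at (1,0), goal (1,1), distance |1-1|+|0-1| = 1
Tile 12: at (1,1), goal (2,3), distance |1-2|+|1-3| = 3
Tile 11: at (1,2), goal (2,2), distance |1-2|+|2-2| = 1
Tile 4: at (1,3), goal (0,3), distance |1-0|+|3-3| = 1
Tile 8: at (2,0), goal (1,3), distance |2-1|+|0-3| = 4
Tile 1: at (2,1), goal (0,0), distance |2-0|+|1-0| = 3
Tile 2: at (2,3), goal (0,1), distance |2-0|+|3-1| = 4
Tile 10: at (3,0), goal (2,1), distance |3-2|+|0-1| = 2
Tile 3: at (3,1), goal (0,2), distance |3-0|+|1-2| = 4
Tile 14: at (3,2), goal (3,1), distance |3-3|+|2-1| = 1
Tile 15: at (3,3), goal (3,2), distance |3-3|+|3-2| = 1
Sum: 2 + 4 + 1 + 4 + 1 + 3 + 1 + 1 + 4 + 3 + 4 + 2 + 4 + 1 + 1 = 36

Answer: 36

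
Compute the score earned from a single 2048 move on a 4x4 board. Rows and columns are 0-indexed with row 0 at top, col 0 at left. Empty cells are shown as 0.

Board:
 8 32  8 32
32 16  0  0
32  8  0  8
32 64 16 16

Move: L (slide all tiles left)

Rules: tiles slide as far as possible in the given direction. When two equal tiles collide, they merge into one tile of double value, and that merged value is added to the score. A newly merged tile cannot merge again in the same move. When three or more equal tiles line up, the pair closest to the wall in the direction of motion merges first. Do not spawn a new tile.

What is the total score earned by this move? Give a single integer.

Slide left:
row 0: [8, 32, 8, 32] -> [8, 32, 8, 32]  score +0 (running 0)
row 1: [32, 16, 0, 0] -> [32, 16, 0, 0]  score +0 (running 0)
row 2: [32, 8, 0, 8] -> [32, 16, 0, 0]  score +16 (running 16)
row 3: [32, 64, 16, 16] -> [32, 64, 32, 0]  score +32 (running 48)
Board after move:
 8 32  8 32
32 16  0  0
32 16  0  0
32 64 32  0

Answer: 48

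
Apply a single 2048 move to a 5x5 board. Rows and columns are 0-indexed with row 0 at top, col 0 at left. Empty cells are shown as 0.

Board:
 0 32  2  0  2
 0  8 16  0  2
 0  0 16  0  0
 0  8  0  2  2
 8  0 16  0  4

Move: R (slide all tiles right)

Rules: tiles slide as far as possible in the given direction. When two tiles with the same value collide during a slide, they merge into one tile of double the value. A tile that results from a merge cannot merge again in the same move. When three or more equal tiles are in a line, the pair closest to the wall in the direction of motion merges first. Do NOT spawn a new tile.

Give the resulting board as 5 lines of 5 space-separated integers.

Answer:  0  0  0 32  4
 0  0  8 16  2
 0  0  0  0 16
 0  0  0  8  4
 0  0  8 16  4

Derivation:
Slide right:
row 0: [0, 32, 2, 0, 2] -> [0, 0, 0, 32, 4]
row 1: [0, 8, 16, 0, 2] -> [0, 0, 8, 16, 2]
row 2: [0, 0, 16, 0, 0] -> [0, 0, 0, 0, 16]
row 3: [0, 8, 0, 2, 2] -> [0, 0, 0, 8, 4]
row 4: [8, 0, 16, 0, 4] -> [0, 0, 8, 16, 4]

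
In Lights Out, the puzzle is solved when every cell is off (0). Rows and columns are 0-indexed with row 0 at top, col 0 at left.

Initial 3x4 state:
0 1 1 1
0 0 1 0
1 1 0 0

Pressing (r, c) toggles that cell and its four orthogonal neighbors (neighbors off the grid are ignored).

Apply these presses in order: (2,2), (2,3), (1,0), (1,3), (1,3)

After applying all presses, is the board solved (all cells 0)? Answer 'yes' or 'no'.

After press 1 at (2,2):
0 1 1 1
0 0 0 0
1 0 1 1

After press 2 at (2,3):
0 1 1 1
0 0 0 1
1 0 0 0

After press 3 at (1,0):
1 1 1 1
1 1 0 1
0 0 0 0

After press 4 at (1,3):
1 1 1 0
1 1 1 0
0 0 0 1

After press 5 at (1,3):
1 1 1 1
1 1 0 1
0 0 0 0

Lights still on: 7

Answer: no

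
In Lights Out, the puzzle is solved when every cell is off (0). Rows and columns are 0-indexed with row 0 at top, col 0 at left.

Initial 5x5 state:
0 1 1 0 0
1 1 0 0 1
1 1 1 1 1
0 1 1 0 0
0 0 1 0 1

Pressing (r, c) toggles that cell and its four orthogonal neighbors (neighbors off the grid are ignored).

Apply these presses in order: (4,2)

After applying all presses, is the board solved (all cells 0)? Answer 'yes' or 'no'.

Answer: no

Derivation:
After press 1 at (4,2):
0 1 1 0 0
1 1 0 0 1
1 1 1 1 1
0 1 0 0 0
0 1 0 1 1

Lights still on: 14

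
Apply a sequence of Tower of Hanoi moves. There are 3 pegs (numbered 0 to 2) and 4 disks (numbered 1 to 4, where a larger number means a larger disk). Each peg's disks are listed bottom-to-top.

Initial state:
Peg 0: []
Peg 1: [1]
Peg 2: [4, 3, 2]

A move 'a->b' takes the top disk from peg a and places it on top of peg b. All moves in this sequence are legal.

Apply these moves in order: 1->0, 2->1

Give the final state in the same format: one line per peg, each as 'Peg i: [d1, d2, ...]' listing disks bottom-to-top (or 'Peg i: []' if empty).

Answer: Peg 0: [1]
Peg 1: [2]
Peg 2: [4, 3]

Derivation:
After move 1 (1->0):
Peg 0: [1]
Peg 1: []
Peg 2: [4, 3, 2]

After move 2 (2->1):
Peg 0: [1]
Peg 1: [2]
Peg 2: [4, 3]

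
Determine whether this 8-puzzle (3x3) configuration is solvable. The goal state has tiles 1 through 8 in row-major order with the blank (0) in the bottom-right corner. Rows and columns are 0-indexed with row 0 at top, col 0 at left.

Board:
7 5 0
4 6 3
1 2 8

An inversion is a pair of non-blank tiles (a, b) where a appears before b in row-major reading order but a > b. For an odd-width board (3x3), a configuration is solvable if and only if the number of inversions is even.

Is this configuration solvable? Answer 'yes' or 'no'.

Answer: yes

Derivation:
Inversions (pairs i<j in row-major order where tile[i] > tile[j] > 0): 18
18 is even, so the puzzle is solvable.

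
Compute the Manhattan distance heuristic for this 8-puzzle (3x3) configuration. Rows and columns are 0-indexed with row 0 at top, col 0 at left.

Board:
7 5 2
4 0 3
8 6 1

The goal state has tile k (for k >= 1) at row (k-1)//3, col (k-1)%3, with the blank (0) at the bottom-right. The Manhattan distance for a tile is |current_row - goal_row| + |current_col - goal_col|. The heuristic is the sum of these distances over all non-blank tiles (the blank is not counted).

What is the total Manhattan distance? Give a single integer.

Answer: 12

Derivation:
Tile 7: (0,0)->(2,0) = 2
Tile 5: (0,1)->(1,1) = 1
Tile 2: (0,2)->(0,1) = 1
Tile 4: (1,0)->(1,0) = 0
Tile 3: (1,2)->(0,2) = 1
Tile 8: (2,0)->(2,1) = 1
Tile 6: (2,1)->(1,2) = 2
Tile 1: (2,2)->(0,0) = 4
Sum: 2 + 1 + 1 + 0 + 1 + 1 + 2 + 4 = 12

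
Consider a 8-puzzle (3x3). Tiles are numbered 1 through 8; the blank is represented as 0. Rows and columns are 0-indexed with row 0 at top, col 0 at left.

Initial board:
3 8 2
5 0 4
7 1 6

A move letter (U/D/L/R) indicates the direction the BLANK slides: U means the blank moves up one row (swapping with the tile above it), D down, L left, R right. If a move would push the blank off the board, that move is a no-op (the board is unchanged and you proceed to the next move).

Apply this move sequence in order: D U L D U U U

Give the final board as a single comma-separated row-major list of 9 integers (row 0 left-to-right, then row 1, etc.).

After move 1 (D):
3 8 2
5 1 4
7 0 6

After move 2 (U):
3 8 2
5 0 4
7 1 6

After move 3 (L):
3 8 2
0 5 4
7 1 6

After move 4 (D):
3 8 2
7 5 4
0 1 6

After move 5 (U):
3 8 2
0 5 4
7 1 6

After move 6 (U):
0 8 2
3 5 4
7 1 6

After move 7 (U):
0 8 2
3 5 4
7 1 6

Answer: 0, 8, 2, 3, 5, 4, 7, 1, 6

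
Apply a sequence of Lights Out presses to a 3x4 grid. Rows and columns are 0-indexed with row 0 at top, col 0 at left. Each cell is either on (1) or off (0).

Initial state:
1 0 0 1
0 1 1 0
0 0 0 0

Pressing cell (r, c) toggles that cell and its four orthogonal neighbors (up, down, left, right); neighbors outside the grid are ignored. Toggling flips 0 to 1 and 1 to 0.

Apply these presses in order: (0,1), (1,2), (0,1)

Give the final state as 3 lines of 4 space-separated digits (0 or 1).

After press 1 at (0,1):
0 1 1 1
0 0 1 0
0 0 0 0

After press 2 at (1,2):
0 1 0 1
0 1 0 1
0 0 1 0

After press 3 at (0,1):
1 0 1 1
0 0 0 1
0 0 1 0

Answer: 1 0 1 1
0 0 0 1
0 0 1 0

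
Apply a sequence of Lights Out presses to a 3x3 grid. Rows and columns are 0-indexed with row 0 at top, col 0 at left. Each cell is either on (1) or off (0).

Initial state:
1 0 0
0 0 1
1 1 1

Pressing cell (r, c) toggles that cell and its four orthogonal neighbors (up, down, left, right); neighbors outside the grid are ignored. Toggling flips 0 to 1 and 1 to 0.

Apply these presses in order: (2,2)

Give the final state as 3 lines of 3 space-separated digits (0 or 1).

Answer: 1 0 0
0 0 0
1 0 0

Derivation:
After press 1 at (2,2):
1 0 0
0 0 0
1 0 0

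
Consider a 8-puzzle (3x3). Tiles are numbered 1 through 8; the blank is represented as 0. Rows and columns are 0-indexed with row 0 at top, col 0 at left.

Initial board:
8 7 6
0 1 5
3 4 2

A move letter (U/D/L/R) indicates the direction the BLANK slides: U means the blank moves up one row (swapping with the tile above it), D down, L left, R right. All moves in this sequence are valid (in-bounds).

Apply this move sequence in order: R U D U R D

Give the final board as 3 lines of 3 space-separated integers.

After move 1 (R):
8 7 6
1 0 5
3 4 2

After move 2 (U):
8 0 6
1 7 5
3 4 2

After move 3 (D):
8 7 6
1 0 5
3 4 2

After move 4 (U):
8 0 6
1 7 5
3 4 2

After move 5 (R):
8 6 0
1 7 5
3 4 2

After move 6 (D):
8 6 5
1 7 0
3 4 2

Answer: 8 6 5
1 7 0
3 4 2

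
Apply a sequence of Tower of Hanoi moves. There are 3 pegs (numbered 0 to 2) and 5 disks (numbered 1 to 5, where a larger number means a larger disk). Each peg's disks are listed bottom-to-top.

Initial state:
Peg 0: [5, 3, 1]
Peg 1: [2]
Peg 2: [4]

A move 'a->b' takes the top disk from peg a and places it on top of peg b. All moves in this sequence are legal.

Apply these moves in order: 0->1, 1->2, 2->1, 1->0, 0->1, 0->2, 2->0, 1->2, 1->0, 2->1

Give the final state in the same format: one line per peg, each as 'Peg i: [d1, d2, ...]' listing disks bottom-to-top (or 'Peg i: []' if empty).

Answer: Peg 0: [5, 3, 2]
Peg 1: [1]
Peg 2: [4]

Derivation:
After move 1 (0->1):
Peg 0: [5, 3]
Peg 1: [2, 1]
Peg 2: [4]

After move 2 (1->2):
Peg 0: [5, 3]
Peg 1: [2]
Peg 2: [4, 1]

After move 3 (2->1):
Peg 0: [5, 3]
Peg 1: [2, 1]
Peg 2: [4]

After move 4 (1->0):
Peg 0: [5, 3, 1]
Peg 1: [2]
Peg 2: [4]

After move 5 (0->1):
Peg 0: [5, 3]
Peg 1: [2, 1]
Peg 2: [4]

After move 6 (0->2):
Peg 0: [5]
Peg 1: [2, 1]
Peg 2: [4, 3]

After move 7 (2->0):
Peg 0: [5, 3]
Peg 1: [2, 1]
Peg 2: [4]

After move 8 (1->2):
Peg 0: [5, 3]
Peg 1: [2]
Peg 2: [4, 1]

After move 9 (1->0):
Peg 0: [5, 3, 2]
Peg 1: []
Peg 2: [4, 1]

After move 10 (2->1):
Peg 0: [5, 3, 2]
Peg 1: [1]
Peg 2: [4]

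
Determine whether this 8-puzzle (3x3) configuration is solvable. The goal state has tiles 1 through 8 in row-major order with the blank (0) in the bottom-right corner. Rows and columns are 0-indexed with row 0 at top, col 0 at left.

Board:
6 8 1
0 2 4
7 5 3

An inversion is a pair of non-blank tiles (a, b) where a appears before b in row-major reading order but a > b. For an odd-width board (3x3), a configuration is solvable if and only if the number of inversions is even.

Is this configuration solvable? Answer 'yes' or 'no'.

Inversions (pairs i<j in row-major order where tile[i] > tile[j] > 0): 15
15 is odd, so the puzzle is not solvable.

Answer: no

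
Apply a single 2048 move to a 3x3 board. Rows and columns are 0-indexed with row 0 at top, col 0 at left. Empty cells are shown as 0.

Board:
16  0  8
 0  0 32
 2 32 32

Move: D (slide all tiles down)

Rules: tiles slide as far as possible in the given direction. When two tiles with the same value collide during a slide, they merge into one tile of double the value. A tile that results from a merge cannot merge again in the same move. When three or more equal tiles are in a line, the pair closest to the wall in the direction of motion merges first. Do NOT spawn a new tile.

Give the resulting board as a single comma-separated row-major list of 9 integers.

Answer: 0, 0, 0, 16, 0, 8, 2, 32, 64

Derivation:
Slide down:
col 0: [16, 0, 2] -> [0, 16, 2]
col 1: [0, 0, 32] -> [0, 0, 32]
col 2: [8, 32, 32] -> [0, 8, 64]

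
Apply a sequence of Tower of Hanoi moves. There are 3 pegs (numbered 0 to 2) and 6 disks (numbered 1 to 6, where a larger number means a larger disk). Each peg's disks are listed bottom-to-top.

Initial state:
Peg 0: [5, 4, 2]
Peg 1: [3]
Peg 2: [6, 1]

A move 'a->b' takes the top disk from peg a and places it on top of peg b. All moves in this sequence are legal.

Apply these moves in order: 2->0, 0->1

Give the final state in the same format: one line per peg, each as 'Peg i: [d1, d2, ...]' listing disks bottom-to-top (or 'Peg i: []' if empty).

After move 1 (2->0):
Peg 0: [5, 4, 2, 1]
Peg 1: [3]
Peg 2: [6]

After move 2 (0->1):
Peg 0: [5, 4, 2]
Peg 1: [3, 1]
Peg 2: [6]

Answer: Peg 0: [5, 4, 2]
Peg 1: [3, 1]
Peg 2: [6]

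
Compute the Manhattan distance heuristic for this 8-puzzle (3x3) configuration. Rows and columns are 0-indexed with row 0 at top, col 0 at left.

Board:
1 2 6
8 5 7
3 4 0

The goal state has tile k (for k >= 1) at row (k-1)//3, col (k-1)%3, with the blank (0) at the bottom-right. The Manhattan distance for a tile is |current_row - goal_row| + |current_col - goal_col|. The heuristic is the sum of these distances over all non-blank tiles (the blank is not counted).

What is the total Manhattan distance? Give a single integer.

Answer: 12

Derivation:
Tile 1: (0,0)->(0,0) = 0
Tile 2: (0,1)->(0,1) = 0
Tile 6: (0,2)->(1,2) = 1
Tile 8: (1,0)->(2,1) = 2
Tile 5: (1,1)->(1,1) = 0
Tile 7: (1,2)->(2,0) = 3
Tile 3: (2,0)->(0,2) = 4
Tile 4: (2,1)->(1,0) = 2
Sum: 0 + 0 + 1 + 2 + 0 + 3 + 4 + 2 = 12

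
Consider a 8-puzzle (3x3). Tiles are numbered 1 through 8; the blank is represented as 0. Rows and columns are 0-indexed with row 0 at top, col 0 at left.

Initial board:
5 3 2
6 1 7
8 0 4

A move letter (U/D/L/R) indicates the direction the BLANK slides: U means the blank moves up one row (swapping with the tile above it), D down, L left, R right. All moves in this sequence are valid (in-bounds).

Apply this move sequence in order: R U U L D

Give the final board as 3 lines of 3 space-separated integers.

After move 1 (R):
5 3 2
6 1 7
8 4 0

After move 2 (U):
5 3 2
6 1 0
8 4 7

After move 3 (U):
5 3 0
6 1 2
8 4 7

After move 4 (L):
5 0 3
6 1 2
8 4 7

After move 5 (D):
5 1 3
6 0 2
8 4 7

Answer: 5 1 3
6 0 2
8 4 7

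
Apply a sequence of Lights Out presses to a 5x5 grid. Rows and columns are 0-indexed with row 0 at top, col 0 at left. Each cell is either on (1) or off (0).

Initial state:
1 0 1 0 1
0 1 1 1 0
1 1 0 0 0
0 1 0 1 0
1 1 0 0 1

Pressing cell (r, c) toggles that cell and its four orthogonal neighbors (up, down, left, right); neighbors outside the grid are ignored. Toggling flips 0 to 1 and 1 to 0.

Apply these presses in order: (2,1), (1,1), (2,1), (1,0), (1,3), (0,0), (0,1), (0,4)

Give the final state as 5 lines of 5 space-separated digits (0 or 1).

Answer: 0 1 0 0 0
1 0 1 0 0
0 0 0 1 0
0 1 0 1 0
1 1 0 0 1

Derivation:
After press 1 at (2,1):
1 0 1 0 1
0 0 1 1 0
0 0 1 0 0
0 0 0 1 0
1 1 0 0 1

After press 2 at (1,1):
1 1 1 0 1
1 1 0 1 0
0 1 1 0 0
0 0 0 1 0
1 1 0 0 1

After press 3 at (2,1):
1 1 1 0 1
1 0 0 1 0
1 0 0 0 0
0 1 0 1 0
1 1 0 0 1

After press 4 at (1,0):
0 1 1 0 1
0 1 0 1 0
0 0 0 0 0
0 1 0 1 0
1 1 0 0 1

After press 5 at (1,3):
0 1 1 1 1
0 1 1 0 1
0 0 0 1 0
0 1 0 1 0
1 1 0 0 1

After press 6 at (0,0):
1 0 1 1 1
1 1 1 0 1
0 0 0 1 0
0 1 0 1 0
1 1 0 0 1

After press 7 at (0,1):
0 1 0 1 1
1 0 1 0 1
0 0 0 1 0
0 1 0 1 0
1 1 0 0 1

After press 8 at (0,4):
0 1 0 0 0
1 0 1 0 0
0 0 0 1 0
0 1 0 1 0
1 1 0 0 1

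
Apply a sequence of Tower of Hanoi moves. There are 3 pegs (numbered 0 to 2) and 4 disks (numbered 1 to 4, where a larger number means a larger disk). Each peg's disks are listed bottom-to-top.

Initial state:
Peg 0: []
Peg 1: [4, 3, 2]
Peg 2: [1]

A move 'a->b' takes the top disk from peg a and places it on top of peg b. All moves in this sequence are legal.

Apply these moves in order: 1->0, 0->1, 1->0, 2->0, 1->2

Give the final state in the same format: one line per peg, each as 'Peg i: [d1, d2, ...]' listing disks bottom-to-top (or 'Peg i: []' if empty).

Answer: Peg 0: [2, 1]
Peg 1: [4]
Peg 2: [3]

Derivation:
After move 1 (1->0):
Peg 0: [2]
Peg 1: [4, 3]
Peg 2: [1]

After move 2 (0->1):
Peg 0: []
Peg 1: [4, 3, 2]
Peg 2: [1]

After move 3 (1->0):
Peg 0: [2]
Peg 1: [4, 3]
Peg 2: [1]

After move 4 (2->0):
Peg 0: [2, 1]
Peg 1: [4, 3]
Peg 2: []

After move 5 (1->2):
Peg 0: [2, 1]
Peg 1: [4]
Peg 2: [3]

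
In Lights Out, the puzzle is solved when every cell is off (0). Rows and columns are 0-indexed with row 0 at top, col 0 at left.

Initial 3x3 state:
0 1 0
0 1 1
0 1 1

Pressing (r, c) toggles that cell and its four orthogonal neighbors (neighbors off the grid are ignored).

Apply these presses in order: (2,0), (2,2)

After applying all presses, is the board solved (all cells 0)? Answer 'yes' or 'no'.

After press 1 at (2,0):
0 1 0
1 1 1
1 0 1

After press 2 at (2,2):
0 1 0
1 1 0
1 1 0

Lights still on: 5

Answer: no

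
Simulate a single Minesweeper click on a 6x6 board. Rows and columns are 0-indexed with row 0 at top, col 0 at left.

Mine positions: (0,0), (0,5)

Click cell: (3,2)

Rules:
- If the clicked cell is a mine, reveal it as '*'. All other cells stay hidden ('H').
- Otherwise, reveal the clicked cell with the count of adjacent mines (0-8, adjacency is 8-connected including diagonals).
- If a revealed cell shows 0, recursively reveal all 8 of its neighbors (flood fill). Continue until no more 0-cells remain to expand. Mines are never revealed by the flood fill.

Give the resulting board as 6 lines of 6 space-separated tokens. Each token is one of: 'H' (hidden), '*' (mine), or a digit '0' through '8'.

H 1 0 0 1 H
1 1 0 0 1 1
0 0 0 0 0 0
0 0 0 0 0 0
0 0 0 0 0 0
0 0 0 0 0 0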